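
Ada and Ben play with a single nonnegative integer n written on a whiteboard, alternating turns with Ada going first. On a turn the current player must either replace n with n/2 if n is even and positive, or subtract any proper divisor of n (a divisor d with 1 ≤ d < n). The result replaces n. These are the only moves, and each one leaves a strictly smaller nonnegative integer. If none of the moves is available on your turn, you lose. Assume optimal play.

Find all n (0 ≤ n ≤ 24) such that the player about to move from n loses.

Use the standard recursion: the mover loses at a terminal position; elsewhere, the mover wins exactly when some move hands the opponent an L position.
n=0: no move → L
n=1: no move → L
n=2: →1(L), so W
n=3: →2(W) only, which is W, so L
n=4: →3(L), so W
n=5: →4(W) only, which is W, so L
n=6: →3(L), so W
n=7: →6(W) only, which is W, so L
n=8: →7(L), so W
n=9: →6(W), 8(W) — all W, so L
n=10: →5(L), so W
n=11: →10(W) only, which is W, so L
n=12: →9(L), so W
n=13: →12(W) only, which is W, so L
n=14: →7(L), so W
n=15: →10(W), 12(W), 14(W) — all W, so L
n=16: →15(L), so W
n=17: →16(W) only, which is W, so L
n=18: →9(L), so W
n=19: →18(W) only, which is W, so L
n=20: →15(L), so W
n=21: →14(W), 18(W), 20(W) — all W, so L
n=22: →11(L), so W
n=23: →22(W) only, which is W, so L
n=24: →21(L), so W
Reading off the rows marked L gives the requested list; there are 13 such values of n.

0, 1, 3, 5, 7, 9, 11, 13, 15, 17, 19, 21, 23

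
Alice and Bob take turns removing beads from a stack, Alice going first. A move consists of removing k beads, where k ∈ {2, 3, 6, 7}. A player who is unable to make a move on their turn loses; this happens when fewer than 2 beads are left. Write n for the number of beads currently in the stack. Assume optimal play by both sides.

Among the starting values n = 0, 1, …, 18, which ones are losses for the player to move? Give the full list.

Compute win/loss labels from the base case upward. A position with no move is L. Any other position is W if it can reach an L in one move, else L.
n=0: no move → L
n=1: no move → L
n=2: →0(L), so W
n=3: →1(L), so W
n=4: →1(L), so W
n=5: →3(W), 2(W) — all W, so L
n=6: →0(L), so W
n=7: →5(L), so W
n=8: →5(L), so W
n=9: →7(W), 6(W), 3(W), 2(W) — all W, so L
n=10: →8(W), 7(W), 4(W), 3(W) — all W, so L
n=11: →9(L), so W
n=12: →10(L), so W
n=13: →10(L), so W
n=14: →12(W), 11(W), 8(W), 7(W) — all W, so L
n=15: →9(L), so W
n=16: →14(L), so W
n=17: →14(L), so W
n=18: →16(W), 15(W), 12(W), 11(W) — all W, so L
Reading off the rows marked L gives the requested list; there are 7 such values of n.

0, 1, 5, 9, 10, 14, 18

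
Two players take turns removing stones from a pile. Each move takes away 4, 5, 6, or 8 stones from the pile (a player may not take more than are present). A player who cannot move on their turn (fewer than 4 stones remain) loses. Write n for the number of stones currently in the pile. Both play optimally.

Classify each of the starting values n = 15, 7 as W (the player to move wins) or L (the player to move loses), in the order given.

Label each position W (a win for the player to move) or L (a loss). A position with no legal move is L; any other position is W exactly when some move reaches an L, and L when every move reaches a W.
n=0: no move → L
n=1: no move → L
n=2: no move → L
n=3: no move → L
n=4: reaches L-position 0 → W
n=5: reaches L-position 1 → W
n=6: reaches L-position 2 → W
n=7: reaches L-position 3 → W
n=8: reaches L-position 3 → W
n=9: reaches L-position 3 → W
n=10: reaches L-position 2 → W
n=11: reaches L-position 3 → W
n=12: only reaches 8(W), 7(W), 6(W), 4(W), all W → L
n=13: only reaches 9(W), 8(W), 7(W), 5(W), all W → L
n=14: only reaches 10(W), 9(W), 8(W), 6(W), all W → L
n=15: only reaches 11(W), 10(W), 9(W), 7(W), all W → L

15: L, 7: W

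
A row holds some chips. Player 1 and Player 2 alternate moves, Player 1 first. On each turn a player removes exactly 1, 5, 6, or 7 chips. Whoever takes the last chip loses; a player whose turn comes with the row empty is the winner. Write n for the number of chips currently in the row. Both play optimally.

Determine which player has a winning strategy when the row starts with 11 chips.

Player 1 wins.

Label each position W (a win for the player to move) or L (a loss). A position with no legal move is W; any other position is W exactly when some move reaches an L, and L when every move reaches a W.
n=0: no move; the opponent has just taken the last chip and therefore loses → W
n=1: only reaches 0(W), which is W → L
n=2: reaches L-position 1 → W
n=3: only reaches 2(W), which is W → L
n=4: reaches L-position 3 → W
n=5: only reaches 4(W), 0(W), all W → L
n=6: reaches L-position 5 → W
n=7: reaches L-position 1 → W
n=8: reaches L-position 3 → W
n=9: reaches L-position 3 → W
n=10: reaches L-position 5 → W
n=11: reaches L-position 5 → W
The starting position 11 is W: Player 1 should remove 6, leaving 5, handing over an L position.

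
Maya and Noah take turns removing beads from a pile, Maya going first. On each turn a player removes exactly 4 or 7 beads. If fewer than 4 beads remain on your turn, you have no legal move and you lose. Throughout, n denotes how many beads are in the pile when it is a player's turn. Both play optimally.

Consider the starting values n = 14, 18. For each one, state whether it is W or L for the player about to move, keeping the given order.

14: L, 18: W

Use the standard recursion: the mover loses at a terminal position; elsewhere, the mover wins exactly when some move hands the opponent an L position.
n=0: no move → L
n=1: no move → L
n=2: no move → L
n=3: no move → L
n=4: reaches L-position 0 → W
n=5: reaches L-position 1 → W
n=6: reaches L-position 2 → W
n=7: reaches L-position 3 → W
n=8: reaches L-position 1 → W
n=9: reaches L-position 2 → W
n=10: reaches L-position 3 → W
n=11: only reaches 7(W), 4(W), all W → L
n=12: only reaches 8(W), 5(W), all W → L
n=13: only reaches 9(W), 6(W), all W → L
n=14: only reaches 10(W), 7(W), all W → L
n=15: reaches L-position 11 → W
n=16: reaches L-position 12 → W
n=17: reaches L-position 13 → W
n=18: reaches L-position 14 → W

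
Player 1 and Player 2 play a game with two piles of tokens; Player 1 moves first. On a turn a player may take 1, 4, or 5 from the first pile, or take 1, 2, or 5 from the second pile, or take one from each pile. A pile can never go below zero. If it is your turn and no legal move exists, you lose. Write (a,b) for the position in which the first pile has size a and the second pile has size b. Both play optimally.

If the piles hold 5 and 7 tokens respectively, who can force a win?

Player 2 wins.

Use the standard recursion: the mover loses at a terminal position; elsewhere, the mover wins exactly when some move hands the opponent an L position.
No move ever increases a pile, so every position that can arise here has a ≤ 5 and b ≤ 7; it is enough to label the cells with 0 ≤ a ≤ 5 and 0 ≤ b ≤ 7.
Every move lowers a or b (never raises either), so fill the grid row by row in increasing a, and left to right within a row: each cell's successors are then already labelled.
      b=0  b=1  b=2  b=3  b=4  b=5  b=6  b=7
a=0:    L    W    W    L    W    W    L    W
a=1:    W    W    L    W    W    L    W    W
a=2:    L    W    W    W    L    W    W    L
a=3:    W    W    L    W    W    W    L    W
a=4:    W    L    W    W    L    W    W    W
a=5:    W    W    W    W    W    W    W    L
Cells with no legal move (terminal, hence L): (0,0).
The remaining L cells, each justified by listing all of its moves:
(0,3): only reaches (0,2)(W), (0,1)(W), all W → L
(0,6): only reaches (0,5)(W), (0,4)(W), (0,1)(W), all W → L
(1,2): only reaches (0,2)(W), (1,1)(W), (1,0)(W), (0,1)(W), all W → L
(1,5): only reaches (0,5)(W), (1,4)(W), (1,3)(W), (1,0)(W), (0,4)(W), all W → L
(2,0): only reaches (1,0)(W), which is W → L
(2,4): only reaches (1,4)(W), (2,3)(W), (2,2)(W), (1,3)(W), all W → L
(2,7): only reaches (1,7)(W), (2,6)(W), (2,5)(W), (2,2)(W), (1,6)(W), all W → L
(3,2): only reaches (2,2)(W), (3,1)(W), (3,0)(W), (2,1)(W), all W → L
(3,6): only reaches (2,6)(W), (3,5)(W), (3,4)(W), (3,1)(W), (2,5)(W), all W → L
(4,1): only reaches (3,1)(W), (0,1)(W), (4,0)(W), (3,0)(W), all W → L
(4,4): only reaches (3,4)(W), (0,4)(W), (4,3)(W), (4,2)(W), (3,3)(W), all W → L
(5,7): only reaches (4,7)(W), (1,7)(W), (0,7)(W), (5,6)(W), (5,5)(W), (5,2)(W), (4,6)(W), all W → L
Every other cell has at least one move into one of the L cells above, so it is W.
The starting position (5,7) is L: whatever Player 1 does, the opponent receives a W position.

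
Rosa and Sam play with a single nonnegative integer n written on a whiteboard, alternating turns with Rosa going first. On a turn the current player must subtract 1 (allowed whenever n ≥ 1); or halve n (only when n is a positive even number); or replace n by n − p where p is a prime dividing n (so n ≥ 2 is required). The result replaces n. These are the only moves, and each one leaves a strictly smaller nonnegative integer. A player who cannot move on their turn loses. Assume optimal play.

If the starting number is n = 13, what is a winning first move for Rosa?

Classify positions by backward induction: terminal positions (no move available) are L. From any other position, the mover wins iff some move reaches an L.
n=0: no move → L
n=1: W (go to 0, an L position)
n=2: W (go to 0, an L position)
n=3: W (go to 0, an L position)
n=4: L (options 2(W), 3(W) are all W)
n=5: W (go to 0, an L position)
n=6: W (go to 4, an L position)
n=7: W (go to 0, an L position)
n=8: W (go to 4, an L position)
n=9: L (options 6(W), 8(W) are all W)
n=10: W (go to 9, an L position)
n=11: W (go to 0, an L position)
n=12: W (go to 9, an L position)
n=13: W (go to 0, an L position)
From 13, the L positions reachable in one move are: 0.

Move to 0.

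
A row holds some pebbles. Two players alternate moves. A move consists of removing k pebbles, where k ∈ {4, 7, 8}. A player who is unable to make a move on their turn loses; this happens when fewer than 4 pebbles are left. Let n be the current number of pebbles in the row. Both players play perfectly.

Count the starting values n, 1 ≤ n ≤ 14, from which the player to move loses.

Work bottom-up. With no move the player to move loses. Otherwise the position is W if at least one move leads to an L position for the opponent, and L if every move leads to a W.
n=0: no move → L
n=1: no move → L
n=2: no move → L
n=3: no move → L
n=4: can move to 0, which is L ⇒ W
n=5: can move to 1, which is L ⇒ W
n=6: can move to 2, which is L ⇒ W
n=7: can move to 3, which is L ⇒ W
n=8: can move to 1, which is L ⇒ W
n=9: can move to 2, which is L ⇒ W
n=10: can move to 3, which is L ⇒ W
n=11: can move to 3, which is L ⇒ W
n=12: moves to 8(W), 5(W), 4(W); every one is W ⇒ L
n=13: moves to 9(W), 6(W), 5(W); every one is W ⇒ L
n=14: moves to 10(W), 7(W), 6(W); every one is W ⇒ L
L entries with 1 ≤ n ≤ 14 (n=0 is outside the asked range and is not counted): n = 1, 2, 3, 12, 13, 14; that makes 6.

6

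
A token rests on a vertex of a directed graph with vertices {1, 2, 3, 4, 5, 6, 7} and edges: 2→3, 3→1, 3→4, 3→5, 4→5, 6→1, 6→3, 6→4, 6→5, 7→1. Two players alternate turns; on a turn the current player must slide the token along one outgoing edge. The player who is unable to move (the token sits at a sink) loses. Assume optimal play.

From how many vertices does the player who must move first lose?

3

Positions with no move are L. A position that does have a move is losing for the player to move precisely when every available move leads to a winning position for the opponent. Fill in the labels:
Every edge goes from a vertex to one that appears earlier in the order 5, 1, 4, 3, 6, 7, 2, so processing vertices in that order labels each vertex after all of its successors.
5: no outgoing edge → L
1: no outgoing edge → L
4: reaches L-position 5 → W
3: reaches L-position 1 → W
6: reaches L-position 1 → W
7: reaches L-position 1 → W
2: only reaches 3(W), which is W → L
The L vertices are 1, 2, 5; that is 3 in all.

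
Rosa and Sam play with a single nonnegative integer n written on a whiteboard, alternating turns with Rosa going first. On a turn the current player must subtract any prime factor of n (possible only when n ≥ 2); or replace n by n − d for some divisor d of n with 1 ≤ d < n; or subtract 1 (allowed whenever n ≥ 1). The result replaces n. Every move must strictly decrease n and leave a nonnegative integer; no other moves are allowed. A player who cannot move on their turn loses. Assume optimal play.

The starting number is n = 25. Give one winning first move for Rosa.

Move to 20.

Label each position W (a win for the player to move) or L (a loss). A position with no legal move is L; any other position is W exactly when some move reaches an L, and L when every move reaches a W.
n=0: no move → L
n=1: can move to 0, which is L ⇒ W
n=2: can move to 0, which is L ⇒ W
n=3: can move to 0, which is L ⇒ W
n=4: moves to 2(W), 3(W); every one is W ⇒ L
n=5: can move to 0, which is L ⇒ W
n=6: can move to 4, which is L ⇒ W
n=7: can move to 0, which is L ⇒ W
n=8: can move to 4, which is L ⇒ W
n=9: moves to 6(W), 8(W); every one is W ⇒ L
n=10: can move to 9, which is L ⇒ W
n=11: can move to 0, which is L ⇒ W
n=12: can move to 9, which is L ⇒ W
n=13: can move to 0, which is L ⇒ W
n=14: moves to 7(W), 12(W), 13(W); every one is W ⇒ L
n=15: can move to 14, which is L ⇒ W
n=16: can move to 14, which is L ⇒ W
n=17: can move to 0, which is L ⇒ W
n=18: can move to 9, which is L ⇒ W
n=19: can move to 0, which is L ⇒ W
n=20: moves to 10(W), 15(W), 16(W), 18(W), 19(W); every one is W ⇒ L
n=21: can move to 14, which is L ⇒ W
n=22: can move to 20, which is L ⇒ W
n=23: can move to 0, which is L ⇒ W
n=24: can move to 20, which is L ⇒ W
n=25: can move to 20, which is L ⇒ W
From 25, the L positions reachable in one move are: 20.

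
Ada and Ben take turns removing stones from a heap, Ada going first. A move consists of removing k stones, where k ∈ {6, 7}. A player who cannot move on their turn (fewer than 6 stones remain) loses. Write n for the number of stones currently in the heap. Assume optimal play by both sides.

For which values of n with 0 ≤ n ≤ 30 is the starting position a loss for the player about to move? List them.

Label each position W (a win for the player to move) or L (a loss). A position with no legal move is L; any other position is W exactly when some move reaches an L, and L when every move reaches a W.
n=0: no move → L
n=1: no move → L
n=2: no move → L
n=3: no move → L
n=4: no move → L
n=5: no move → L
n=6: →0(L), so W
n=7: →1(L), so W
n=8: →2(L), so W
n=9: →3(L), so W
n=10: →4(L), so W
n=11: →5(L), so W
n=12: →5(L), so W
n=13: →7(W), 6(W) — all W, so L
n=14: →8(W), 7(W) — all W, so L
n=15: →9(W), 8(W) — all W, so L
n=16: →10(W), 9(W) — all W, so L
n=17: →11(W), 10(W) — all W, so L
n=18: →12(W), 11(W) — all W, so L
n=19: →13(L), so W
n=20: →14(L), so W
n=21: →15(L), so W
n=22: →16(L), so W
n=23: →17(L), so W
n=24: →18(L), so W
n=25: →18(L), so W
n=26: →20(W), 19(W) — all W, so L
n=27: →21(W), 20(W) — all W, so L
n=28: →22(W), 21(W) — all W, so L
n=29: →23(W), 22(W) — all W, so L
n=30: →24(W), 23(W) — all W, so L
Reading off the rows marked L gives the requested list; there are 17 such values of n.

0, 1, 2, 3, 4, 5, 13, 14, 15, 16, 17, 18, 26, 27, 28, 29, 30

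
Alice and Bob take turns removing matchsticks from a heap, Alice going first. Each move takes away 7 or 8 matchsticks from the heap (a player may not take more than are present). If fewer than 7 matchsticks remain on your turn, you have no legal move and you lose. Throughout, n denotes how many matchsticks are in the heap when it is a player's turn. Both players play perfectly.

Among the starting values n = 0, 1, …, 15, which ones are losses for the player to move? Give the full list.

Work bottom-up. With no move the player to move loses. Otherwise the position is W if at least one move leads to an L position for the opponent, and L if every move leads to a W.
n=0: no move → L
n=1: no move → L
n=2: no move → L
n=3: no move → L
n=4: no move → L
n=5: no move → L
n=6: no move → L
n=7: →0(L), so W
n=8: →1(L), so W
n=9: →2(L), so W
n=10: →3(L), so W
n=11: →4(L), so W
n=12: →5(L), so W
n=13: →6(L), so W
n=14: →6(L), so W
n=15: →8(W), 7(W) — all W, so L
The losing starting values of n are exactly the entries labelled L in this table (8 of them).

0, 1, 2, 3, 4, 5, 6, 15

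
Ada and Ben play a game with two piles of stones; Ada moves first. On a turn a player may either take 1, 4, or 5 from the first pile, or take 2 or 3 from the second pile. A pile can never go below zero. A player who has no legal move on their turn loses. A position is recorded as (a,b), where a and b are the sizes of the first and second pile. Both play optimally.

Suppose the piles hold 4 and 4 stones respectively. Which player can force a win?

Ben wins.

Build the W/L table. Terminal = L. A non-terminal position is W if it has a move to some L; otherwise it is L.
No move ever increases a pile, so every position that can arise here has a ≤ 4 and b ≤ 4; it is enough to label the cells with 0 ≤ a ≤ 4 and 0 ≤ b ≤ 4.
Every move lowers a or b (never raises either), so fill the grid row by row in increasing a, and left to right within a row: each cell's successors are then already labelled.
      b=0  b=1  b=2  b=3  b=4
a=0:    L    L    W    W    W
a=1:    W    W    L    L    W
a=2:    L    L    W    W    W
a=3:    W    W    L    L    W
a=4:    W    W    W    W    L
Cells with no legal move (terminal, hence L): (0,0), (0,1).
The remaining L cells, each justified by listing all of its moves:
(1,2): only reaches (0,2)(W), (1,0)(W), all W → L
(1,3): only reaches (0,3)(W), (1,1)(W), (1,0)(W), all W → L
(2,0): only reaches (1,0)(W), which is W → L
(2,1): only reaches (1,1)(W), which is W → L
(3,2): only reaches (2,2)(W), (3,0)(W), all W → L
(3,3): only reaches (2,3)(W), (3,1)(W), (3,0)(W), all W → L
(4,4): only reaches (3,4)(W), (0,4)(W), (4,2)(W), (4,1)(W), all W → L
Every other cell has at least one move into one of the L cells above, so it is W.
The starting position (4,4) is L: whatever Ada does, the opponent receives a W position.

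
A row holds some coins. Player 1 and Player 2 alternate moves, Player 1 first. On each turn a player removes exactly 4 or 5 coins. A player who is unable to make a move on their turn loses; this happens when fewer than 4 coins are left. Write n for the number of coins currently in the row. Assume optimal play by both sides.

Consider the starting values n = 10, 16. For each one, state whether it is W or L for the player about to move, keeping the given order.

10: L, 16: W

Build the W/L table. Terminal = L. A non-terminal position is W if it has a move to some L; otherwise it is L.
n=0: no move → L
n=1: no move → L
n=2: no move → L
n=3: no move → L
n=4: W (go to 0, an L position)
n=5: W (go to 1, an L position)
n=6: W (go to 2, an L position)
n=7: W (go to 3, an L position)
n=8: W (go to 3, an L position)
n=9: L (options 5(W), 4(W) are all W)
n=10: L (options 6(W), 5(W) are all W)
n=11: L (options 7(W), 6(W) are all W)
n=12: L (options 8(W), 7(W) are all W)
n=13: W (go to 9, an L position)
n=14: W (go to 10, an L position)
n=15: W (go to 11, an L position)
n=16: W (go to 12, an L position)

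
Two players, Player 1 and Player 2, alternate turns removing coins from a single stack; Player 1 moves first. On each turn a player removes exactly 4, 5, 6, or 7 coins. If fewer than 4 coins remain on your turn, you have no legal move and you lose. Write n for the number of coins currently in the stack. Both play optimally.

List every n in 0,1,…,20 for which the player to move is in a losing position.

Work bottom-up. With no move the player to move loses. Otherwise the position is W if at least one move leads to an L position for the opponent, and L if every move leads to a W.
n=0: no move → L
n=1: no move → L
n=2: no move → L
n=3: no move → L
n=4: W (go to 0, an L position)
n=5: W (go to 1, an L position)
n=6: W (go to 2, an L position)
n=7: W (go to 3, an L position)
n=8: W (go to 3, an L position)
n=9: W (go to 3, an L position)
n=10: W (go to 3, an L position)
n=11: L (options 7(W), 6(W), 5(W), 4(W) are all W)
n=12: L (options 8(W), 7(W), 6(W), 5(W) are all W)
n=13: L (options 9(W), 8(W), 7(W), 6(W) are all W)
n=14: L (options 10(W), 9(W), 8(W), 7(W) are all W)
n=15: W (go to 11, an L position)
n=16: W (go to 12, an L position)
n=17: W (go to 13, an L position)
n=18: W (go to 14, an L position)
n=19: W (go to 14, an L position)
n=20: W (go to 14, an L position)
Reading off the rows marked L gives the requested list; there are 8 such values of n.

0, 1, 2, 3, 11, 12, 13, 14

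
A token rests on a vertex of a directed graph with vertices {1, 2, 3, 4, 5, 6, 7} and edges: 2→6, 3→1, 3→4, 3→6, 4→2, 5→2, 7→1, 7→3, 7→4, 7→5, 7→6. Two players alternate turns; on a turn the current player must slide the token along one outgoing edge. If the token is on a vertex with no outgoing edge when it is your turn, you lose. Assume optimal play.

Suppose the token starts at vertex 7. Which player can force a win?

The first player wins.

Classify positions by backward induction: terminal positions (no move available) are L. From any other position, the mover wins iff some move reaches an L.
Every edge goes from a vertex to one that appears earlier in the order 6, 1, 2, 4, 5, 3, 7, so processing vertices in that order labels each vertex after all of its successors.
6: no outgoing edge → L
1: no outgoing edge → L
2: →6(L), so W
4: →2(W) only, which is W, so L
5: →2(W) only, which is W, so L
3: →4(L), so W
7: →5(L), so W
From 7 the player to move can move to 5, reaching an L position.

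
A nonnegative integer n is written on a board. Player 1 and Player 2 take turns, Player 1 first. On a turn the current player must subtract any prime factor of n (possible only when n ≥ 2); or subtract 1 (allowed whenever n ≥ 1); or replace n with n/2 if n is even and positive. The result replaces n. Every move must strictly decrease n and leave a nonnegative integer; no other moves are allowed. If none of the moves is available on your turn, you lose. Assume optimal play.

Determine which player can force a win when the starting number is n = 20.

Player 2 wins.

Positions with no move are L. A position that does have a move is losing for the player to move precisely when every available move leads to a winning position for the opponent. Fill in the labels:
n=0: no move → L
n=1: →0(L), so W
n=2: →0(L), so W
n=3: →0(L), so W
n=4: →2(W), 3(W) — all W, so L
n=5: →0(L), so W
n=6: →4(L), so W
n=7: →0(L), so W
n=8: →4(L), so W
n=9: →6(W), 8(W) — all W, so L
n=10: →9(L), so W
n=11: →0(L), so W
n=12: →9(L), so W
n=13: →0(L), so W
n=14: →7(W), 12(W), 13(W) — all W, so L
n=15: →14(L), so W
n=16: →14(L), so W
n=17: →0(L), so W
n=18: →9(L), so W
n=19: →0(L), so W
n=20: →10(W), 15(W), 18(W), 19(W) — all W, so L
The starting position 20 is L: whatever Player 1 does, the opponent receives a W position.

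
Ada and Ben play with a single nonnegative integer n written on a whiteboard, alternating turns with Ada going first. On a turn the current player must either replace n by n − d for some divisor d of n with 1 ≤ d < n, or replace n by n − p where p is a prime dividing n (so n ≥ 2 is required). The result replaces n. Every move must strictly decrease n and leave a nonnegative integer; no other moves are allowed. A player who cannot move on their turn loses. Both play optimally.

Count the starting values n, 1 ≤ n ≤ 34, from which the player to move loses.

7

Compute win/loss labels from the base case upward. A position with no move is L. Any other position is W if it can reach an L in one move, else L.
n=0: no move → L
n=1: no move → L
n=2: W (go to 0, an L position)
n=3: W (go to 0, an L position)
n=4: L (options 2(W), 3(W) are all W)
n=5: W (go to 0, an L position)
n=6: W (go to 4, an L position)
n=7: W (go to 0, an L position)
n=8: W (go to 4, an L position)
n=9: L (options 6(W), 8(W) are all W)
n=10: W (go to 9, an L position)
n=11: W (go to 0, an L position)
n=12: W (go to 9, an L position)
n=13: W (go to 0, an L position)
n=14: L (options 7(W), 12(W), 13(W) are all W)
n=15: W (go to 14, an L position)
n=16: W (go to 14, an L position)
n=17: W (go to 0, an L position)
n=18: W (go to 9, an L position)
n=19: W (go to 0, an L position)
n=20: L (options 10(W), 15(W), 16(W), 18(W), 19(W) are all W)
n=21: W (go to 14, an L position)
n=22: W (go to 20, an L position)
n=23: W (go to 0, an L position)
n=24: W (go to 20, an L position)
n=25: W (go to 20, an L position)
n=26: L (options 13(W), 24(W), 25(W) are all W)
n=27: W (go to 26, an L position)
n=28: W (go to 14, an L position)
n=29: W (go to 0, an L position)
n=30: W (go to 20, an L position)
n=31: W (go to 0, an L position)
n=32: L (options 16(W), 24(W), 28(W), 30(W), 31(W) are all W)
n=33: W (go to 32, an L position)
n=34: W (go to 32, an L position)
L entries with 1 ≤ n ≤ 34 (n=0 is outside the asked range and is not counted): n = 1, 4, 9, 14, 20, 26, 32; that makes 7.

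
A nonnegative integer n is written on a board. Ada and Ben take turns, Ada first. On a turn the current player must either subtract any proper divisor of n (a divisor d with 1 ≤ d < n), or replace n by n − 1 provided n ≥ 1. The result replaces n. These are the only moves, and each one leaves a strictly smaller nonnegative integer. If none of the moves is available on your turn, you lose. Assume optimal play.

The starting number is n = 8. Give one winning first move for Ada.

Build the W/L table. Terminal = L. A non-terminal position is W if it has a move to some L; otherwise it is L.
n=0: no move → L
n=1: W (go to 0, an L position)
n=2: L (sole option 1(W) is W)
n=3: W (go to 2, an L position)
n=4: W (go to 2, an L position)
n=5: L (sole option 4(W) is W)
n=6: W (go to 5, an L position)
n=7: L (sole option 6(W) is W)
n=8: W (go to 7, an L position)
From 8, the L positions reachable in one move are: 7.

Move to 7.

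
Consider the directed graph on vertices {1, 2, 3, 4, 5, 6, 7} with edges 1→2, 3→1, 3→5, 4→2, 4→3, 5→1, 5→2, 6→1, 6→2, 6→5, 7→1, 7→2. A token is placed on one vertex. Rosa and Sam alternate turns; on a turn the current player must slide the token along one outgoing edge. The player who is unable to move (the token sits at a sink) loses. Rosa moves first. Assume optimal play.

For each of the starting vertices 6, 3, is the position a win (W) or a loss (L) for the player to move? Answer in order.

Compute win/loss labels from the base case upward. A position with no move is L. Any other position is W if it can reach an L in one move, else L.
Every edge goes from a vertex to one that appears earlier in the order 2, 1, 7, 5, 3, 4, 6, so processing vertices in that order labels each vertex after all of its successors.
2: no outgoing edge → L
1: →2(L), so W
7: →2(L), so W
5: →2(L), so W
3: →5(W), 1(W) — all W, so L
4: →3(L), so W
6: →2(L), so W

6: W, 3: L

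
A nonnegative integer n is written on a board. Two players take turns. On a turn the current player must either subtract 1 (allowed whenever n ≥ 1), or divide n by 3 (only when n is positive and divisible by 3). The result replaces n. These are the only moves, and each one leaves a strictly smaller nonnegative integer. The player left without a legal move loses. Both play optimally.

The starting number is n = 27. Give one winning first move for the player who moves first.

Move to 9.

Build the W/L table. Terminal = L. A non-terminal position is W if it has a move to some L; otherwise it is L.
n=0: no move → L
n=1: reaches L-position 0 → W
n=2: only reaches 1(W), which is W → L
n=3: reaches L-position 2 → W
n=4: only reaches 3(W), which is W → L
n=5: reaches L-position 4 → W
n=6: reaches L-position 2 → W
n=7: only reaches 6(W), which is W → L
n=8: reaches L-position 7 → W
n=9: only reaches 3(W), 8(W), all W → L
n=10: reaches L-position 9 → W
n=11: only reaches 10(W), which is W → L
n=12: reaches L-position 4 → W
n=13: only reaches 12(W), which is W → L
n=14: reaches L-position 13 → W
n=15: only reaches 5(W), 14(W), all W → L
n=16: reaches L-position 15 → W
n=17: only reaches 16(W), which is W → L
n=18: reaches L-position 17 → W
n=19: only reaches 18(W), which is W → L
n=20: reaches L-position 19 → W
n=21: reaches L-position 7 → W
n=22: only reaches 21(W), which is W → L
n=23: reaches L-position 22 → W
n=24: only reaches 8(W), 23(W), all W → L
n=25: reaches L-position 24 → W
n=26: only reaches 25(W), which is W → L
n=27: reaches L-position 9 → W
From 27, the L positions reachable in one move are: 9, 26. Any move reaching one of these is winning.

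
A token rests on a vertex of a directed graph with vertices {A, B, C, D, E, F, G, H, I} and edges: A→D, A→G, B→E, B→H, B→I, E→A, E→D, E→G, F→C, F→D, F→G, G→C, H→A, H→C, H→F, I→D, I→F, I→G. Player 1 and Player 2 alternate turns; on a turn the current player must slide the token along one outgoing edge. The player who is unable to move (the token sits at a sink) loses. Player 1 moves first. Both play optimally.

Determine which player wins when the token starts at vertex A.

Player 1 wins.

Label each position W (a win for the player to move) or L (a loss). A position with no legal move is L; any other position is W exactly when some move reaches an L, and L when every move reaches a W.
Every edge goes from a vertex to one that appears earlier in the order C, D, G, A, F, E, H, I, B, so processing vertices in that order labels each vertex after all of its successors.
C: no outgoing edge → L
D: no outgoing edge → L
G: →C(L), so W
A: →D(L), so W
F: →D(L), so W
E: →D(L), so W
H: →C(L), so W
I: →D(L), so W
B: →I(W), H(W), E(W) — all W, so L
The starting position A is W: Player 1 should move to D, handing over an L position.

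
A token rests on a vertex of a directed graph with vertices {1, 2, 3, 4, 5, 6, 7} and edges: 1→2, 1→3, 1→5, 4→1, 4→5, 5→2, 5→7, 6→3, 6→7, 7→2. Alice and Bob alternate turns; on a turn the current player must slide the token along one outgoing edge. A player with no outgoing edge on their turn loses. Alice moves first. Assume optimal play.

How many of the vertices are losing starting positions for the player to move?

3

Classify positions by backward induction: terminal positions (no move available) are L. From any other position, the mover wins iff some move reaches an L.
Every edge goes from a vertex to one that appears earlier in the order 3, 2, 7, 5, 1, 6, 4, so processing vertices in that order labels each vertex after all of its successors.
3: no outgoing edge → L
2: no outgoing edge → L
7: W (go to 2, an L position)
5: W (go to 2, an L position)
1: W (go to 2, an L position)
6: W (go to 3, an L position)
4: L (options 1(W), 5(W) are all W)
The L vertices are 2, 3, 4; that is 3 in all.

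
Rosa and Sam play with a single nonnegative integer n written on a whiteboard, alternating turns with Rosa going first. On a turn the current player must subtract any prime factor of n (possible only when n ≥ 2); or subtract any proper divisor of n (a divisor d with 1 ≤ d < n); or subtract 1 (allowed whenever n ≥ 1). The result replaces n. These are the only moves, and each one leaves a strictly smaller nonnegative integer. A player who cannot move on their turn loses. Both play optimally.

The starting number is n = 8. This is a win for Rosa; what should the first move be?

Move to 4.

Use the standard recursion: the mover loses at a terminal position; elsewhere, the mover wins exactly when some move hands the opponent an L position.
n=0: no move → L
n=1: →0(L), so W
n=2: →0(L), so W
n=3: →0(L), so W
n=4: →2(W), 3(W) — all W, so L
n=5: →0(L), so W
n=6: →4(L), so W
n=7: →0(L), so W
n=8: →4(L), so W
From 8, the L positions reachable in one move are: 4.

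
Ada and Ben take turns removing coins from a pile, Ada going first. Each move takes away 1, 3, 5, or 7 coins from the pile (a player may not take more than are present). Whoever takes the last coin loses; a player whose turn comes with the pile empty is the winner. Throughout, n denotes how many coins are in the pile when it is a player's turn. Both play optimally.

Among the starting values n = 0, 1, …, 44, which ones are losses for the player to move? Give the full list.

1, 3, 5, 7, 9, 11, 13, 15, 17, 19, 21, 23, 25, 27, 29, 31, 33, 35, 37, 39, 41, 43

Positions with no move are W. A position that does have a move is losing for the player to move precisely when every available move leads to a winning position for the opponent. Fill in the labels:
n=0: no move; the opponent has just taken the last coin and therefore loses → W
n=1: →0(W) only, which is W, so L
n=2: →1(L), so W
n=3: →2(W), 0(W) — all W, so L
n=4: →3(L), so W
n=5: →4(W), 2(W), 0(W) — all W, so L
n=6: →5(L), so W
n=7: →6(W), 4(W), 2(W), 0(W) — all W, so L
n=8: →7(L), so W
n=9: →8(W), 6(W), 4(W), 2(W) — all W, so L
n=10: →9(L), so W
n=11: →10(W), 8(W), 6(W), 4(W) — all W, so L
n=12: →11(L), so W
n=13: →12(W), 10(W), 8(W), 6(W) — all W, so L
n=14: →13(L), so W
n=15: →14(W), 12(W), 10(W), 8(W) — all W, so L
n=16: →15(L), so W
n=17: →16(W), 14(W), 12(W), 10(W) — all W, so L
n=18: →17(L), so W
n=19: →18(W), 16(W), 14(W), 12(W) — all W, so L
n=20: →19(L), so W
n=21: →20(W), 18(W), 16(W), 14(W) — all W, so L
n=22: →21(L), so W
n=23: →22(W), 20(W), 18(W), 16(W) — all W, so L
n=24: →23(L), so W
n=25: →24(W), 22(W), 20(W), 18(W) — all W, so L
n=26: →25(L), so W
n=27: →26(W), 24(W), 22(W), 20(W) — all W, so L
n=28: →27(L), so W
n=29: →28(W), 26(W), 24(W), 22(W) — all W, so L
n=30: →29(L), so W
n=31: →30(W), 28(W), 26(W), 24(W) — all W, so L
n=32: →31(L), so W
n=33: →32(W), 30(W), 28(W), 26(W) — all W, so L
n=34: →33(L), so W
n=35: →34(W), 32(W), 30(W), 28(W) — all W, so L
n=36: →35(L), so W
n=37: →36(W), 34(W), 32(W), 30(W) — all W, so L
n=38: →37(L), so W
n=39: →38(W), 36(W), 34(W), 32(W) — all W, so L
n=40: →39(L), so W
n=41: →40(W), 38(W), 36(W), 34(W) — all W, so L
n=42: →41(L), so W
n=43: →42(W), 40(W), 38(W), 36(W) — all W, so L
n=44: →43(L), so W
Reading off the rows marked L gives the requested list; there are 22 such values of n.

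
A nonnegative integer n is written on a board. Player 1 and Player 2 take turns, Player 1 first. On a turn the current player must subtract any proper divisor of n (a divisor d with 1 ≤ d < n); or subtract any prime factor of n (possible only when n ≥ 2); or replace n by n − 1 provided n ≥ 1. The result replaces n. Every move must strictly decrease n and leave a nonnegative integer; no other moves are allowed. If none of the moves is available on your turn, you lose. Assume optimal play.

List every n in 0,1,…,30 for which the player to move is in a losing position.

0, 4, 9, 14, 20, 26

Compute win/loss labels from the base case upward. A position with no move is L. Any other position is W if it can reach an L in one move, else L.
n=0: no move → L
n=1: →0(L), so W
n=2: →0(L), so W
n=3: →0(L), so W
n=4: →2(W), 3(W) — all W, so L
n=5: →0(L), so W
n=6: →4(L), so W
n=7: →0(L), so W
n=8: →4(L), so W
n=9: →6(W), 8(W) — all W, so L
n=10: →9(L), so W
n=11: →0(L), so W
n=12: →9(L), so W
n=13: →0(L), so W
n=14: →7(W), 12(W), 13(W) — all W, so L
n=15: →14(L), so W
n=16: →14(L), so W
n=17: →0(L), so W
n=18: →9(L), so W
n=19: →0(L), so W
n=20: →10(W), 15(W), 16(W), 18(W), 19(W) — all W, so L
n=21: →14(L), so W
n=22: →20(L), so W
n=23: →0(L), so W
n=24: →20(L), so W
n=25: →20(L), so W
n=26: →13(W), 24(W), 25(W) — all W, so L
n=27: →26(L), so W
n=28: →14(L), so W
n=29: →0(L), so W
n=30: →20(L), so W
Reading off the rows marked L gives the requested list; there are 6 such values of n.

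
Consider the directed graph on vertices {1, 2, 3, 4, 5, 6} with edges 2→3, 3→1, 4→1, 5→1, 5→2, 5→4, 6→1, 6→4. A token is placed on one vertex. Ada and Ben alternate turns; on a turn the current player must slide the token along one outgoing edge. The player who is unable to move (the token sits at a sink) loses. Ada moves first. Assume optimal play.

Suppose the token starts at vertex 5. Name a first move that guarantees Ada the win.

Label each position W (a win for the player to move) or L (a loss). A position with no legal move is L; any other position is W exactly when some move reaches an L, and L when every move reaches a W.
Every edge goes from a vertex to one that appears earlier in the order 1, 3, 2, 4, 5, 6, so processing vertices in that order labels each vertex after all of its successors.
1: no outgoing edge → L
3: can move to 1, which is L ⇒ W
2: the only move is to 3(W), a W ⇒ L
4: can move to 1, which is L ⇒ W
5: can move to 2, which is L ⇒ W
6: can move to 1, which is L ⇒ W
From 5, the L positions reachable in one move are: 2, 1. Any move reaching one of these is winning.

Move to 2.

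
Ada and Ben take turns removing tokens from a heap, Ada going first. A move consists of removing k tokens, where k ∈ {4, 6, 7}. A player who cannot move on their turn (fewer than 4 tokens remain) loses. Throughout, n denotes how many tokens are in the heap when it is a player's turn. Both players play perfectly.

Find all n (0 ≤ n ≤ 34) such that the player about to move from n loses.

Label each position W (a win for the player to move) or L (a loss). A position with no legal move is L; any other position is W exactly when some move reaches an L, and L when every move reaches a W.
n=0: no move → L
n=1: no move → L
n=2: no move → L
n=3: no move → L
n=4: can move to 0, which is L ⇒ W
n=5: can move to 1, which is L ⇒ W
n=6: can move to 2, which is L ⇒ W
n=7: can move to 3, which is L ⇒ W
n=8: can move to 2, which is L ⇒ W
n=9: can move to 3, which is L ⇒ W
n=10: can move to 3, which is L ⇒ W
n=11: moves to 7(W), 5(W), 4(W); every one is W ⇒ L
n=12: moves to 8(W), 6(W), 5(W); every one is W ⇒ L
n=13: moves to 9(W), 7(W), 6(W); every one is W ⇒ L
n=14: moves to 10(W), 8(W), 7(W); every one is W ⇒ L
n=15: can move to 11, which is L ⇒ W
n=16: can move to 12, which is L ⇒ W
n=17: can move to 13, which is L ⇒ W
n=18: can move to 14, which is L ⇒ W
n=19: can move to 13, which is L ⇒ W
n=20: can move to 14, which is L ⇒ W
n=21: can move to 14, which is L ⇒ W
n=22: moves to 18(W), 16(W), 15(W); every one is W ⇒ L
n=23: moves to 19(W), 17(W), 16(W); every one is W ⇒ L
n=24: moves to 20(W), 18(W), 17(W); every one is W ⇒ L
n=25: moves to 21(W), 19(W), 18(W); every one is W ⇒ L
n=26: can move to 22, which is L ⇒ W
n=27: can move to 23, which is L ⇒ W
n=28: can move to 24, which is L ⇒ W
n=29: can move to 25, which is L ⇒ W
n=30: can move to 24, which is L ⇒ W
n=31: can move to 25, which is L ⇒ W
n=32: can move to 25, which is L ⇒ W
n=33: moves to 29(W), 27(W), 26(W); every one is W ⇒ L
n=34: moves to 30(W), 28(W), 27(W); every one is W ⇒ L
Reading off the rows marked L gives the requested list; there are 14 such values of n.

0, 1, 2, 3, 11, 12, 13, 14, 22, 23, 24, 25, 33, 34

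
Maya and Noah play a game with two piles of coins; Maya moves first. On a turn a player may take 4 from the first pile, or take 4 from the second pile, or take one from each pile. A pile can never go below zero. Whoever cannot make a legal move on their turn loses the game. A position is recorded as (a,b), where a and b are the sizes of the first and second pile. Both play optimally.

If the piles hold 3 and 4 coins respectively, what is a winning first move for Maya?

Compute win/loss labels from the base case upward. A position with no move is L. Any other position is W if it can reach an L in one move, else L.
No move ever increases a pile, so every position that can arise here has a ≤ 3 and b ≤ 4; it is enough to label the cells with 0 ≤ a ≤ 3 and 0 ≤ b ≤ 4.
Every move lowers a or b (never raises either), so fill the grid row by row in increasing a, and left to right within a row: each cell's successors are then already labelled.
      b=0  b=1  b=2  b=3  b=4
a=0:    L    L    L    L    W
a=1:    L    W    W    W    W
a=2:    L    W    L    L    W
a=3:    L    W    L    W    W
Cells with no legal move (terminal, hence L): (0,0), (0,1), (0,2), (0,3), (1,0), (2,0), (3,0).
The remaining L cells, each justified by listing all of its moves:
(2,2): →(1,1)(W) only, which is W, so L
(2,3): →(1,2)(W) only, which is W, so L
(3,2): →(2,1)(W) only, which is W, so L
Every other cell has at least one move into one of the L cells above, so it is W.
From (3,4), the L positions reachable in one move are: (3,0), (2,3). Any move reaching one of these is winning.

Move to (3,0).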